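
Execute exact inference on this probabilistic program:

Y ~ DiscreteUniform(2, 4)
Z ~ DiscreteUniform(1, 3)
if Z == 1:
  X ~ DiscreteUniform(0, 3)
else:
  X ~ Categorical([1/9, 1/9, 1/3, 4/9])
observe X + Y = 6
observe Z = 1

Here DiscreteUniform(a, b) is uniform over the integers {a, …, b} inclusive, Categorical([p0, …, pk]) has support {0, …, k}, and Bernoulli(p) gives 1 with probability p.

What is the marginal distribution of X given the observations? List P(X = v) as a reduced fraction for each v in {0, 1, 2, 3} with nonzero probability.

Enumerate traces; 2 have nonzero weight after conditioning:
  (Y=3, Z=1, X=3) weight 1/36
  (Y=4, Z=1, X=2) weight 1/36
Group by X:
  weight(X=2) = 1/36
  weight(X=3) = 1/36
Total weight = 1/36 + 1/36 = 1/18
P(X=2 | obs) = 1/36 / 1/18 = 1/2
P(X=3 | obs) = 1/36 / 1/18 = 1/2

P(X=2) = 1/2, P(X=3) = 1/2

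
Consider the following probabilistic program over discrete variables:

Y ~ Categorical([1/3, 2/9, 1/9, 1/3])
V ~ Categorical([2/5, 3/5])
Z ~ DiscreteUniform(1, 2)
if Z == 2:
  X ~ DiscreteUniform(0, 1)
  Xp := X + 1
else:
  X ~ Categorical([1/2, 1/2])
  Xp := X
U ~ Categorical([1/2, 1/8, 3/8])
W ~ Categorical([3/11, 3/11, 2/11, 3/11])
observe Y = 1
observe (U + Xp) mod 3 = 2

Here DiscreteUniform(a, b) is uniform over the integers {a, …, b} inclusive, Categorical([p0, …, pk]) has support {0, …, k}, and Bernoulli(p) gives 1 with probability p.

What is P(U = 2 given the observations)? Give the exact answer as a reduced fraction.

Enumerate traces; 32 have nonzero weight after conditioning:
  (Y=1, V=0, Z=1, X=0, U=2, W=0) weight 1/440
  (Y=1, V=0, Z=1, X=0, U=2, W=1) weight 1/440
  (Y=1, V=0, Z=1, X=0, U=2, W=2) weight 1/660
  (Y=1, V=0, Z=1, X=0, U=2, W=3) weight 1/440
  (Y=1, V=0, Z=1, X=1, U=1, W=0) weight 1/1320
  (Y=1, V=0, Z=1, X=1, U=1, W=1) weight 1/1320
  (Y=1, V=0, Z=1, X=1, U=1, W=2) weight 1/1980
  (Y=1, V=0, Z=1, X=1, U=1, W=3) weight 1/1320
  (Y=1, V=0, Z=2, X=1, U=0, W=0) weight 1/330
  … 23 more
Group by U:
  weight(U=0) = 1/36
  weight(U=1) = 1/72
  weight(U=2) = 1/48
Total weight = 1/36 + 1/72 + 1/48 = 1/16
P(U=0 | obs) = 1/36 / 1/16 = 4/9
P(U=1 | obs) = 1/72 / 1/16 = 2/9
P(U=2 | obs) = 1/48 / 1/16 = 1/3

P(U = 2 | obs) = 1/3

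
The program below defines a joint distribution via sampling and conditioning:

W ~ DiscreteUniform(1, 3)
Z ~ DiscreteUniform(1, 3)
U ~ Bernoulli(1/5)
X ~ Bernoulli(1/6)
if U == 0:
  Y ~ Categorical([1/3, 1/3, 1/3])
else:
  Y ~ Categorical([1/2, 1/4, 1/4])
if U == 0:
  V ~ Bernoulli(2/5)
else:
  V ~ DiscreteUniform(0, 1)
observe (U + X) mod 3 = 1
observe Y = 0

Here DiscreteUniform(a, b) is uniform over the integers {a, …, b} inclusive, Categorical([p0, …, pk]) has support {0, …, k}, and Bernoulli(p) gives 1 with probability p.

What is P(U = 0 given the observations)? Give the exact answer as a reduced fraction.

P(U = 0 | obs) = 8/23

Enumerate traces; 36 have nonzero weight after conditioning:
  (W=1, Z=1, U=0, X=1, Y=0, V=0) weight 2/675
  (W=1, Z=1, U=0, X=1, Y=0, V=1) weight 4/2025
  (W=1, Z=1, U=1, X=0, Y=0, V=0) weight 1/216
  (W=1, Z=1, U=1, X=0, Y=0, V=1) weight 1/216
  (W=1, Z=2, U=0, X=1, Y=0, V=0) weight 2/675
  (W=1, Z=2, U=0, X=1, Y=0, V=1) weight 4/2025
  (W=1, Z=2, U=1, X=0, Y=0, V=0) weight 1/216
  (W=1, Z=2, U=1, X=0, Y=0, V=1) weight 1/216
  … 28 more
Group by U:
  weight(U=0) = 2/45
  weight(U=1) = 1/12
Total weight = 2/45 + 1/12 = 23/180
P(U=0 | obs) = 2/45 / 23/180 = 8/23
P(U=1 | obs) = 1/12 / 23/180 = 15/23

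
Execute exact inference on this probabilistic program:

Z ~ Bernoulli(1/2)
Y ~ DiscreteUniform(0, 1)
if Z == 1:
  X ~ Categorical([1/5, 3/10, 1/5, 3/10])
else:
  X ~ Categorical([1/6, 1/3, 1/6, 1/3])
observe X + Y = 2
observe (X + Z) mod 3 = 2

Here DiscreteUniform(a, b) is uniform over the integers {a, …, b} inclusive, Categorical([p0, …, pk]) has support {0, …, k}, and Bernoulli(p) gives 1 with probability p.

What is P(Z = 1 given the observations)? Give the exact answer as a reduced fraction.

P(Z = 1 | obs) = 9/14

Enumerate traces; 2 have nonzero weight after conditioning:
  (Z=0, Y=0, X=2) weight 1/24
  (Z=1, Y=1, X=1) weight 3/40
Group by Z:
  weight(Z=0) = 1/24
  weight(Z=1) = 3/40
Total weight = 1/24 + 3/40 = 7/60
P(Z=0 | obs) = 1/24 / 7/60 = 5/14
P(Z=1 | obs) = 3/40 / 7/60 = 9/14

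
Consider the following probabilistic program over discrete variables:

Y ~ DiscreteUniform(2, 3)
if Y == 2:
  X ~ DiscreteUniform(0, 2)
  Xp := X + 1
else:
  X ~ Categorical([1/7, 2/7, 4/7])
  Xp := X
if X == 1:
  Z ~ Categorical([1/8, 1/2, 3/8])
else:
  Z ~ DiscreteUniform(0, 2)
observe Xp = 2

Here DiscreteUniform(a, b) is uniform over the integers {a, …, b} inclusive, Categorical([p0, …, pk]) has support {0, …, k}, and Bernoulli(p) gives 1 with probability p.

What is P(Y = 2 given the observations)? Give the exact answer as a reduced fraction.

P(Y = 2 | obs) = 7/19

Enumerate traces; 6 have nonzero weight after conditioning:
  (Y=2, X=1, Z=0) weight 1/48
  (Y=2, X=1, Z=1) weight 1/12
  (Y=2, X=1, Z=2) weight 1/16
  (Y=3, X=2, Z=0) weight 2/21
  (Y=3, X=2, Z=1) weight 2/21
  (Y=3, X=2, Z=2) weight 2/21
Group by Y:
  weight(Y=2) = 1/6
  weight(Y=3) = 2/7
Total weight = 1/6 + 2/7 = 19/42
P(Y=2 | obs) = 1/6 / 19/42 = 7/19
P(Y=3 | obs) = 2/7 / 19/42 = 12/19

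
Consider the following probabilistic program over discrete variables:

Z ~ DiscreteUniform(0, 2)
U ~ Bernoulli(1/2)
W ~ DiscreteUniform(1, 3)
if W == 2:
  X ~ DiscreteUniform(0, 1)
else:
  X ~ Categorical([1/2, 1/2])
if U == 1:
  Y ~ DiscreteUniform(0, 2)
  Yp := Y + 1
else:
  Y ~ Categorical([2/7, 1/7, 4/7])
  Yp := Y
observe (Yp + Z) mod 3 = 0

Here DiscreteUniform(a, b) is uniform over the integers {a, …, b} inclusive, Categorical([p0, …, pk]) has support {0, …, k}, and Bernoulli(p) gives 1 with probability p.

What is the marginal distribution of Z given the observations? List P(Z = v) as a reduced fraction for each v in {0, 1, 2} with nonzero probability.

P(Z=0) = 13/42, P(Z=1) = 19/42, P(Z=2) = 5/21

Enumerate traces; 36 have nonzero weight after conditioning:
  (Z=0, U=0, W=1, X=0, Y=0) weight 1/126
  (Z=0, U=0, W=1, X=1, Y=0) weight 1/126
  (Z=0, U=0, W=2, X=0, Y=0) weight 1/126
  (Z=0, U=0, W=2, X=1, Y=0) weight 1/126
  (Z=0, U=0, W=3, X=0, Y=0) weight 1/126
  (Z=0, U=0, W=3, X=1, Y=0) weight 1/126
  (Z=0, U=1, W=1, X=0, Y=2) weight 1/108
  (Z=0, U=1, W=1, X=1, Y=2) weight 1/108
  (Z=1, U=0, W=1, X=0, Y=2) weight 1/63
  (Z=2, U=0, W=1, X=0, Y=1) weight 1/252
  … 26 more
Group by Z:
  weight(Z=0) = 13/126
  weight(Z=1) = 19/126
  weight(Z=2) = 5/63
Total weight = 13/126 + 19/126 + 5/63 = 1/3
P(Z=0 | obs) = 13/126 / 1/3 = 13/42
P(Z=1 | obs) = 19/126 / 1/3 = 19/42
P(Z=2 | obs) = 5/63 / 1/3 = 5/21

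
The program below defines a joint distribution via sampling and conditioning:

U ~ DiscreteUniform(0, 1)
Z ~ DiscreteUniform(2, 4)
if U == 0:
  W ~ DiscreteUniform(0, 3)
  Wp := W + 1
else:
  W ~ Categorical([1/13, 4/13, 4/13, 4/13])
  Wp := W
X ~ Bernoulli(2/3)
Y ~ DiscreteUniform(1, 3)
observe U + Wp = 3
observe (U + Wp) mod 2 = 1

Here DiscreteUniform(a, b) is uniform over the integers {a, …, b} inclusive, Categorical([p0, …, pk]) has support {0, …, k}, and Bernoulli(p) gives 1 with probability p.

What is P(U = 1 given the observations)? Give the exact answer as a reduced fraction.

P(U = 1 | obs) = 16/29

Enumerate traces; 36 have nonzero weight after conditioning:
  (U=0, Z=2, W=2, X=0, Y=1) weight 1/216
  (U=0, Z=2, W=2, X=0, Y=2) weight 1/216
  (U=0, Z=2, W=2, X=0, Y=3) weight 1/216
  (U=0, Z=2, W=2, X=1, Y=1) weight 1/108
  (U=0, Z=2, W=2, X=1, Y=2) weight 1/108
  (U=0, Z=2, W=2, X=1, Y=3) weight 1/108
  (U=0, Z=3, W=2, X=0, Y=1) weight 1/216
  (U=0, Z=3, W=2, X=0, Y=2) weight 1/216
  (U=1, Z=2, W=2, X=0, Y=1) weight 2/351
  … 27 more
Group by U:
  weight(U=0) = 1/8
  weight(U=1) = 2/13
Total weight = 1/8 + 2/13 = 29/104
P(U=0 | obs) = 1/8 / 29/104 = 13/29
P(U=1 | obs) = 2/13 / 29/104 = 16/29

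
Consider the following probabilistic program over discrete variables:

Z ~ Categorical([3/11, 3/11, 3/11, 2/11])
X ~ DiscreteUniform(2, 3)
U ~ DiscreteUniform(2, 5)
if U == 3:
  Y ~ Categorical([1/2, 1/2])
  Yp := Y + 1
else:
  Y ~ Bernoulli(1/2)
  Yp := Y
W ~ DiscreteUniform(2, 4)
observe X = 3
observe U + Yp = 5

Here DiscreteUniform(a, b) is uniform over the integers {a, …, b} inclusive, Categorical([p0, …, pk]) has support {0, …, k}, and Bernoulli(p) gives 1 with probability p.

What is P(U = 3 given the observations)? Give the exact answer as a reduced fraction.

P(U = 3 | obs) = 1/3

Enumerate traces; 36 have nonzero weight after conditioning:
  (Z=0, X=3, U=3, Y=1, W=2) weight 1/176
  (Z=0, X=3, U=3, Y=1, W=3) weight 1/176
  (Z=0, X=3, U=3, Y=1, W=4) weight 1/176
  (Z=0, X=3, U=4, Y=1, W=2) weight 1/176
  (Z=0, X=3, U=4, Y=1, W=3) weight 1/176
  (Z=0, X=3, U=4, Y=1, W=4) weight 1/176
  (Z=0, X=3, U=5, Y=0, W=2) weight 1/176
  (Z=0, X=3, U=5, Y=0, W=3) weight 1/176
  … 28 more
Group by U:
  weight(U=3) = 1/16
  weight(U=4) = 1/16
  weight(U=5) = 1/16
Total weight = 1/16 + 1/16 + 1/16 = 3/16
P(U=3 | obs) = 1/16 / 3/16 = 1/3
P(U=4 | obs) = 1/16 / 3/16 = 1/3
P(U=5 | obs) = 1/16 / 3/16 = 1/3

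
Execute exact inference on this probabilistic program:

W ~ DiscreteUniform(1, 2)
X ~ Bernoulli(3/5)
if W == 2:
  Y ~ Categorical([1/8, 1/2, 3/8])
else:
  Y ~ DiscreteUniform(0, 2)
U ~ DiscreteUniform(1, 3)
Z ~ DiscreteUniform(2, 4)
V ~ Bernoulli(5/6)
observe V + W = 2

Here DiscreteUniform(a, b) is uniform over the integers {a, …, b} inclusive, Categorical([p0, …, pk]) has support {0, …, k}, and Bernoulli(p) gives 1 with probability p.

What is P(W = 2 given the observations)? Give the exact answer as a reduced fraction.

Enumerate traces; 108 have nonzero weight after conditioning:
  (W=1, X=0, Y=0, U=1, Z=2, V=1) weight 1/162
  (W=1, X=0, Y=0, U=1, Z=3, V=1) weight 1/162
  (W=1, X=0, Y=0, U=1, Z=4, V=1) weight 1/162
  (W=1, X=0, Y=0, U=2, Z=2, V=1) weight 1/162
  (W=1, X=0, Y=0, U=2, Z=3, V=1) weight 1/162
  (W=1, X=0, Y=0, U=2, Z=4, V=1) weight 1/162
  (W=1, X=0, Y=0, U=3, Z=2, V=1) weight 1/162
  (W=1, X=0, Y=0, U=3, Z=3, V=1) weight 1/162
  (W=2, X=0, Y=0, U=1, Z=2, V=0) weight 1/2160
  … 99 more
Group by W:
  weight(W=1) = 5/12
  weight(W=2) = 1/12
Total weight = 5/12 + 1/12 = 1/2
P(W=1 | obs) = 5/12 / 1/2 = 5/6
P(W=2 | obs) = 1/12 / 1/2 = 1/6

P(W = 2 | obs) = 1/6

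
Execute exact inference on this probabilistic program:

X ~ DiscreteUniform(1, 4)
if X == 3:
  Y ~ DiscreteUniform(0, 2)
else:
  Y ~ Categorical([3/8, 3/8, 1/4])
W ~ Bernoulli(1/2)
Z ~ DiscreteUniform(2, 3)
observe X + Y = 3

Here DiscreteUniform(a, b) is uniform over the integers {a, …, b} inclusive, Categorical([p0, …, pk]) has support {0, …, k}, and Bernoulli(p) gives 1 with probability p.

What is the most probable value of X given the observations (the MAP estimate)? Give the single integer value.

Enumerate traces; 12 have nonzero weight after conditioning:
  (X=1, Y=2, W=0, Z=2) weight 1/64
  (X=1, Y=2, W=0, Z=3) weight 1/64
  (X=1, Y=2, W=1, Z=2) weight 1/64
  (X=1, Y=2, W=1, Z=3) weight 1/64
  (X=2, Y=1, W=0, Z=2) weight 3/128
  (X=2, Y=1, W=0, Z=3) weight 3/128
  (X=2, Y=1, W=1, Z=2) weight 3/128
  (X=2, Y=1, W=1, Z=3) weight 3/128
  (X=3, Y=0, W=0, Z=2) weight 1/48
  … 3 more
Group by X:
  weight(X=1) = 1/16
  weight(X=2) = 3/32
  weight(X=3) = 1/12
Total weight = 1/16 + 3/32 + 1/12 = 23/96
P(X=1 | obs) = 1/16 / 23/96 = 6/23
P(X=2 | obs) = 3/32 / 23/96 = 9/23
P(X=3 | obs) = 1/12 / 23/96 = 8/23
argmax = 2

argmax_v P(X = v | obs) = 2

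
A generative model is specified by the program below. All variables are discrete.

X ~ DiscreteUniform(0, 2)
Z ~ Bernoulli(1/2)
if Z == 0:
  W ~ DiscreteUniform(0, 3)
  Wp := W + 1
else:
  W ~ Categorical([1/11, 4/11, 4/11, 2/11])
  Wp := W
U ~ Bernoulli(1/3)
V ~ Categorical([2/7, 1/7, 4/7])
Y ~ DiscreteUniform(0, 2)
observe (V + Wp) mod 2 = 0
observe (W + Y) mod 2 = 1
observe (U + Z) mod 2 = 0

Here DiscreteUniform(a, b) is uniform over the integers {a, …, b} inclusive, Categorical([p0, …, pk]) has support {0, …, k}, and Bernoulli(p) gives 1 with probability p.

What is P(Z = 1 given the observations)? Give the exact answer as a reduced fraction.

Enumerate traces; 54 have nonzero weight after conditioning:
  (X=0, Z=0, W=0, U=0, V=1, Y=1) weight 1/756
  (X=0, Z=0, W=1, U=0, V=0, Y=0) weight 1/378
  (X=0, Z=0, W=1, U=0, V=0, Y=2) weight 1/378
  (X=0, Z=0, W=1, U=0, V=2, Y=0) weight 1/189
  (X=0, Z=0, W=1, U=0, V=2, Y=2) weight 1/189
  (X=0, Z=0, W=2, U=0, V=1, Y=1) weight 1/756
  (X=0, Z=0, W=3, U=0, V=0, Y=0) weight 1/378
  (X=0, Z=0, W=3, U=0, V=0, Y=2) weight 1/378
  (X=0, Z=1, W=0, U=1, V=0, Y=1) weight 1/2079
  … 45 more
Group by Z:
  weight(Z=0) = 13/126
  weight(Z=1) = 1/33
Total weight = 13/126 + 1/33 = 185/1386
P(Z=0 | obs) = 13/126 / 185/1386 = 143/185
P(Z=1 | obs) = 1/33 / 185/1386 = 42/185

P(Z = 1 | obs) = 42/185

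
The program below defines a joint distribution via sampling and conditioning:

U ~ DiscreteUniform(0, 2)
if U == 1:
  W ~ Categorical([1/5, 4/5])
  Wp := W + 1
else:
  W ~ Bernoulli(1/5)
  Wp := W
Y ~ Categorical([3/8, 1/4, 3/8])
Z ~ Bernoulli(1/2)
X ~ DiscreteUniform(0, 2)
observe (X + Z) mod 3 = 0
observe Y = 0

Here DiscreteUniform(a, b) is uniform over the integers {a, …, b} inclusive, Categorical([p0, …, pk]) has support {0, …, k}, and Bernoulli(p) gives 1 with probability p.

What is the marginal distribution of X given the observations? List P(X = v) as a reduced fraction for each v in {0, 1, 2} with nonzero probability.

Enumerate traces; 12 have nonzero weight after conditioning:
  (U=0, W=0, Y=0, Z=0, X=0) weight 1/60
  (U=0, W=0, Y=0, Z=1, X=2) weight 1/60
  (U=0, W=1, Y=0, Z=0, X=0) weight 1/240
  (U=0, W=1, Y=0, Z=1, X=2) weight 1/240
  (U=1, W=0, Y=0, Z=0, X=0) weight 1/240
  (U=1, W=0, Y=0, Z=1, X=2) weight 1/240
  (U=1, W=1, Y=0, Z=0, X=0) weight 1/60
  (U=1, W=1, Y=0, Z=1, X=2) weight 1/60
  … 4 more
Group by X:
  weight(X=0) = 1/16
  weight(X=2) = 1/16
Total weight = 1/16 + 1/16 = 1/8
P(X=0 | obs) = 1/16 / 1/8 = 1/2
P(X=2 | obs) = 1/16 / 1/8 = 1/2

P(X=0) = 1/2, P(X=2) = 1/2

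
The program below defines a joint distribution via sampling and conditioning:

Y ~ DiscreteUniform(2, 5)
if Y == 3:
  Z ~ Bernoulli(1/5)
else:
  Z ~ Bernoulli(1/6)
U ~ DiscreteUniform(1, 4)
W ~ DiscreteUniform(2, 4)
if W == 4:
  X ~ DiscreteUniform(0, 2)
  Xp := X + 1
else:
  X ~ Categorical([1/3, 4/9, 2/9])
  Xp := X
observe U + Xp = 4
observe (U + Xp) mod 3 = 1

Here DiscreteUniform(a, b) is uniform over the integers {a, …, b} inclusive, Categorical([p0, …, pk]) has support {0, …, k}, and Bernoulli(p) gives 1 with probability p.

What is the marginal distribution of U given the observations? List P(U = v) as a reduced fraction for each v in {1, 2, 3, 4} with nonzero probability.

P(U=1) = 1/9, P(U=2) = 7/27, P(U=3) = 11/27, P(U=4) = 2/9

Enumerate traces; 72 have nonzero weight after conditioning:
  (Y=2, Z=0, U=1, W=4, X=2) weight 5/864
  (Y=2, Z=0, U=2, W=2, X=2) weight 5/1296
  (Y=2, Z=0, U=2, W=3, X=2) weight 5/1296
  (Y=2, Z=0, U=2, W=4, X=1) weight 5/864
  (Y=2, Z=0, U=3, W=2, X=1) weight 5/648
  (Y=2, Z=0, U=3, W=3, X=1) weight 5/648
  (Y=2, Z=0, U=3, W=4, X=0) weight 5/864
  (Y=2, Z=0, U=4, W=2, X=0) weight 5/864
  … 64 more
Group by U:
  weight(U=1) = 1/36
  weight(U=2) = 7/108
  weight(U=3) = 11/108
  weight(U=4) = 1/18
Total weight = 1/36 + 7/108 + 11/108 + 1/18 = 1/4
P(U=1 | obs) = 1/36 / 1/4 = 1/9
P(U=2 | obs) = 7/108 / 1/4 = 7/27
P(U=3 | obs) = 11/108 / 1/4 = 11/27
P(U=4 | obs) = 1/18 / 1/4 = 2/9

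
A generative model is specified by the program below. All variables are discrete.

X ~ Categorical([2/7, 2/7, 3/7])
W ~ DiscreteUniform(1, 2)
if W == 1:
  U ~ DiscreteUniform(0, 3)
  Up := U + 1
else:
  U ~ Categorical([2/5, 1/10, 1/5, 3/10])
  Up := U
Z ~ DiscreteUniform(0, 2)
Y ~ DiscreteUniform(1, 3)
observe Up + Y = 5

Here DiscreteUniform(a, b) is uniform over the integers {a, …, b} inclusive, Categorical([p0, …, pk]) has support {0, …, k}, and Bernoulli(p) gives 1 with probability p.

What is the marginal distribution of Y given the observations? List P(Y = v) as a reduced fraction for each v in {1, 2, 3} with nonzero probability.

Enumerate traces; 45 have nonzero weight after conditioning:
  (X=0, W=1, U=1, Z=0, Y=3) weight 1/252
  (X=0, W=1, U=1, Z=1, Y=3) weight 1/252
  (X=0, W=1, U=1, Z=2, Y=3) weight 1/252
  (X=0, W=1, U=2, Z=0, Y=2) weight 1/252
  (X=0, W=1, U=2, Z=1, Y=2) weight 1/252
  (X=0, W=1, U=2, Z=2, Y=2) weight 1/252
  (X=0, W=1, U=3, Z=0, Y=1) weight 1/252
  (X=0, W=1, U=3, Z=1, Y=1) weight 1/252
  … 37 more
Group by Y:
  weight(Y=1) = 1/24
  weight(Y=2) = 11/120
  weight(Y=3) = 3/40
Total weight = 1/24 + 11/120 + 3/40 = 5/24
P(Y=1 | obs) = 1/24 / 5/24 = 1/5
P(Y=2 | obs) = 11/120 / 5/24 = 11/25
P(Y=3 | obs) = 3/40 / 5/24 = 9/25

P(Y=1) = 1/5, P(Y=2) = 11/25, P(Y=3) = 9/25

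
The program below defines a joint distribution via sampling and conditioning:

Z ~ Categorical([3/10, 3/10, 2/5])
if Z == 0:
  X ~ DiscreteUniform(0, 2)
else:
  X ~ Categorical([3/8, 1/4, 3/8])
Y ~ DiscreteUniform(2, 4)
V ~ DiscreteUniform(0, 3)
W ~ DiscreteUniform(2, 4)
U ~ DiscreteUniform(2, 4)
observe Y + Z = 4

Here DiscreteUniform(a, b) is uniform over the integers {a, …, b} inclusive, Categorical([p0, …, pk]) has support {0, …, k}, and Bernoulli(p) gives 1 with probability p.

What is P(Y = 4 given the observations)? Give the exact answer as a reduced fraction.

Enumerate traces; 324 have nonzero weight after conditioning:
  (Z=0, X=0, Y=4, V=0, W=2, U=2) weight 1/1080
  (Z=0, X=0, Y=4, V=0, W=2, U=3) weight 1/1080
  (Z=0, X=0, Y=4, V=0, W=2, U=4) weight 1/1080
  (Z=0, X=0, Y=4, V=0, W=3, U=2) weight 1/1080
  (Z=0, X=0, Y=4, V=0, W=3, U=3) weight 1/1080
  (Z=0, X=0, Y=4, V=0, W=3, U=4) weight 1/1080
  (Z=0, X=0, Y=4, V=0, W=4, U=2) weight 1/1080
  (Z=0, X=0, Y=4, V=0, W=4, U=3) weight 1/1080
  (Z=1, X=0, Y=3, V=0, W=2, U=2) weight 1/960
  (Z=2, X=0, Y=2, V=0, W=2, U=2) weight 1/720
  … 314 more
Group by Y:
  weight(Y=2) = 2/15
  weight(Y=3) = 1/10
  weight(Y=4) = 1/10
Total weight = 2/15 + 1/10 + 1/10 = 1/3
P(Y=2 | obs) = 2/15 / 1/3 = 2/5
P(Y=3 | obs) = 1/10 / 1/3 = 3/10
P(Y=4 | obs) = 1/10 / 1/3 = 3/10

P(Y = 4 | obs) = 3/10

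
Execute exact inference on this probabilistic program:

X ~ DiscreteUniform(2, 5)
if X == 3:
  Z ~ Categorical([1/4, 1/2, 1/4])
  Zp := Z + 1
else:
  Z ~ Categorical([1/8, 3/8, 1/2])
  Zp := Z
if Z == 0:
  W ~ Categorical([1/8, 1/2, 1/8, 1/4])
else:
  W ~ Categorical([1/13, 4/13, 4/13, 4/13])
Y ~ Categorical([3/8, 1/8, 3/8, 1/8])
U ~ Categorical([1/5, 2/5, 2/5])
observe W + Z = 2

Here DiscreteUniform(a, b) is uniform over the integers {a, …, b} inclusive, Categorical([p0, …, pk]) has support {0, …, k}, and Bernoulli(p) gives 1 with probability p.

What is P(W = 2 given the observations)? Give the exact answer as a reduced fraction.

Enumerate traces; 144 have nonzero weight after conditioning:
  (X=2, Z=0, W=2, Y=0, U=0) weight 3/10240
  (X=2, Z=0, W=2, Y=0, U=1) weight 3/5120
  (X=2, Z=0, W=2, Y=0, U=2) weight 3/5120
  (X=2, Z=0, W=2, Y=1, U=0) weight 1/10240
  (X=2, Z=0, W=2, Y=1, U=1) weight 1/5120
  (X=2, Z=0, W=2, Y=1, U=2) weight 1/5120
  (X=2, Z=0, W=2, Y=2, U=0) weight 3/10240
  (X=2, Z=0, W=2, Y=2, U=1) weight 3/5120
  (X=2, Z=1, W=1, Y=0, U=0) weight 9/4160
  (X=2, Z=2, W=0, Y=0, U=0) weight 3/4160
  … 134 more
Group by W:
  weight(W=0) = 7/208
  weight(W=1) = 1/8
  weight(W=2) = 5/256
Total weight = 7/208 + 1/8 + 5/256 = 593/3328
P(W=0 | obs) = 7/208 / 593/3328 = 112/593
P(W=1 | obs) = 1/8 / 593/3328 = 416/593
P(W=2 | obs) = 5/256 / 593/3328 = 65/593

P(W = 2 | obs) = 65/593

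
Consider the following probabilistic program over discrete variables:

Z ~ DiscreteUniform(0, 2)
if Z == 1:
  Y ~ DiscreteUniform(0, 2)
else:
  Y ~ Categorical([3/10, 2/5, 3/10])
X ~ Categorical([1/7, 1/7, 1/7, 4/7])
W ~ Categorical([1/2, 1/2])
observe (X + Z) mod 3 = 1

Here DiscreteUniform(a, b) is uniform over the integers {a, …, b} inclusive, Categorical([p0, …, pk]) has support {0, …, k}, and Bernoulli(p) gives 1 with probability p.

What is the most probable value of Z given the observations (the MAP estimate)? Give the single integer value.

Enumerate traces; 24 have nonzero weight after conditioning:
  (Z=0, Y=0, X=1, W=0) weight 1/140
  (Z=0, Y=0, X=1, W=1) weight 1/140
  (Z=0, Y=1, X=1, W=0) weight 1/105
  (Z=0, Y=1, X=1, W=1) weight 1/105
  (Z=0, Y=2, X=1, W=0) weight 1/140
  (Z=0, Y=2, X=1, W=1) weight 1/140
  (Z=1, Y=0, X=0, W=0) weight 1/126
  (Z=1, Y=0, X=0, W=1) weight 1/126
  (Z=2, Y=0, X=2, W=0) weight 1/140
  … 15 more
Group by Z:
  weight(Z=0) = 1/21
  weight(Z=1) = 5/21
  weight(Z=2) = 1/21
Total weight = 1/21 + 5/21 + 1/21 = 1/3
P(Z=0 | obs) = 1/21 / 1/3 = 1/7
P(Z=1 | obs) = 5/21 / 1/3 = 5/7
P(Z=2 | obs) = 1/21 / 1/3 = 1/7
argmax = 1

argmax_v P(Z = v | obs) = 1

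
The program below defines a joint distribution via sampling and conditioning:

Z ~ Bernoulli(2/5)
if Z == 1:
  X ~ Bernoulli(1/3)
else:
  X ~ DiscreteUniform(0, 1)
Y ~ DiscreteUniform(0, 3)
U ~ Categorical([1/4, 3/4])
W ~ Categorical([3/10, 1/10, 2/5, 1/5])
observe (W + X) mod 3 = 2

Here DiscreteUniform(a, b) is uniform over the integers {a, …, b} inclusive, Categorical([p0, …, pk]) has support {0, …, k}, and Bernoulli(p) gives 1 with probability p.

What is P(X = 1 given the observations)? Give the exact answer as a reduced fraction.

Enumerate traces; 32 have nonzero weight after conditioning:
  (Z=0, X=0, Y=0, U=0, W=2) weight 3/400
  (Z=0, X=0, Y=0, U=1, W=2) weight 9/400
  (Z=0, X=0, Y=1, U=0, W=2) weight 3/400
  (Z=0, X=0, Y=1, U=1, W=2) weight 9/400
  (Z=0, X=0, Y=2, U=0, W=2) weight 3/400
  (Z=0, X=0, Y=2, U=1, W=2) weight 9/400
  (Z=0, X=0, Y=3, U=0, W=2) weight 3/400
  (Z=0, X=0, Y=3, U=1, W=2) weight 9/400
  (Z=0, X=1, Y=0, U=0, W=1) weight 3/1600
  … 23 more
Group by X:
  weight(X=0) = 17/75
  weight(X=1) = 13/300
Total weight = 17/75 + 13/300 = 27/100
P(X=0 | obs) = 17/75 / 27/100 = 68/81
P(X=1 | obs) = 13/300 / 27/100 = 13/81

P(X = 1 | obs) = 13/81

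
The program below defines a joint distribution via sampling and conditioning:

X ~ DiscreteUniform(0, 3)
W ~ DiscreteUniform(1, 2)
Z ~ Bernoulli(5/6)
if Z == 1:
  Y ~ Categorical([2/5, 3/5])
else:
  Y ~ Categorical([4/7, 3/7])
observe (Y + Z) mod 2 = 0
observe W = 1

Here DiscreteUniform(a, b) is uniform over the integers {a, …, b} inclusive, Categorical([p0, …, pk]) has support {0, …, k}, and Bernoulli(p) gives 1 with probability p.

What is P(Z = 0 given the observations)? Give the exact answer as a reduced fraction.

Enumerate traces; 8 have nonzero weight after conditioning:
  (X=0, W=1, Z=0, Y=0) weight 1/84
  (X=0, W=1, Z=1, Y=1) weight 1/16
  (X=1, W=1, Z=0, Y=0) weight 1/84
  (X=1, W=1, Z=1, Y=1) weight 1/16
  (X=2, W=1, Z=0, Y=0) weight 1/84
  (X=2, W=1, Z=1, Y=1) weight 1/16
  (X=3, W=1, Z=0, Y=0) weight 1/84
  (X=3, W=1, Z=1, Y=1) weight 1/16
Group by Z:
  weight(Z=0) = 1/21
  weight(Z=1) = 1/4
Total weight = 1/21 + 1/4 = 25/84
P(Z=0 | obs) = 1/21 / 25/84 = 4/25
P(Z=1 | obs) = 1/4 / 25/84 = 21/25

P(Z = 0 | obs) = 4/25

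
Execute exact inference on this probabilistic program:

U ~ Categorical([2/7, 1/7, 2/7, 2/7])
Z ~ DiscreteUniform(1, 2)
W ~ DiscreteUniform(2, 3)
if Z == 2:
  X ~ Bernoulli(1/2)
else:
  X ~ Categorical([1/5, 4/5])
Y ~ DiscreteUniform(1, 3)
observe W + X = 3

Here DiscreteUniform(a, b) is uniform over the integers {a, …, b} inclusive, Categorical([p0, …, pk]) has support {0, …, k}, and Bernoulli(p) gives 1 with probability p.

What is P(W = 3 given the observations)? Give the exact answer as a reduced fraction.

Enumerate traces; 48 have nonzero weight after conditioning:
  (U=0, Z=1, W=2, X=1, Y=1) weight 2/105
  (U=0, Z=1, W=2, X=1, Y=2) weight 2/105
  (U=0, Z=1, W=2, X=1, Y=3) weight 2/105
  (U=0, Z=1, W=3, X=0, Y=1) weight 1/210
  (U=0, Z=1, W=3, X=0, Y=2) weight 1/210
  (U=0, Z=1, W=3, X=0, Y=3) weight 1/210
  (U=0, Z=2, W=2, X=1, Y=1) weight 1/84
  (U=0, Z=2, W=2, X=1, Y=2) weight 1/84
  … 40 more
Group by W:
  weight(W=2) = 13/40
  weight(W=3) = 7/40
Total weight = 13/40 + 7/40 = 1/2
P(W=2 | obs) = 13/40 / 1/2 = 13/20
P(W=3 | obs) = 7/40 / 1/2 = 7/20

P(W = 3 | obs) = 7/20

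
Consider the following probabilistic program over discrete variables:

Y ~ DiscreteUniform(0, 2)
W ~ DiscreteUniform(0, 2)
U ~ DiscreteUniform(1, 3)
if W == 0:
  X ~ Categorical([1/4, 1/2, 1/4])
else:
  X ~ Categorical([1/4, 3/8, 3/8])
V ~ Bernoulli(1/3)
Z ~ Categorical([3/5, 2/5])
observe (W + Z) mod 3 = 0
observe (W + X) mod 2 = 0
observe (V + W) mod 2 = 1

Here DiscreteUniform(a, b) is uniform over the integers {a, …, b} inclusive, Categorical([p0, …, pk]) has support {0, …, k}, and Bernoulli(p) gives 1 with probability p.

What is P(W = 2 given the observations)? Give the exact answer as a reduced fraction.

P(W = 2 | obs) = 5/11

Enumerate traces; 36 have nonzero weight after conditioning:
  (Y=0, W=0, U=1, X=0, V=1, Z=0) weight 1/540
  (Y=0, W=0, U=1, X=2, V=1, Z=0) weight 1/540
  (Y=0, W=0, U=2, X=0, V=1, Z=0) weight 1/540
  (Y=0, W=0, U=2, X=2, V=1, Z=0) weight 1/540
  (Y=0, W=0, U=3, X=0, V=1, Z=0) weight 1/540
  (Y=0, W=0, U=3, X=2, V=1, Z=0) weight 1/540
  (Y=0, W=2, U=1, X=0, V=1, Z=1) weight 1/810
  (Y=0, W=2, U=1, X=2, V=1, Z=1) weight 1/540
  … 28 more
Group by W:
  weight(W=0) = 1/30
  weight(W=2) = 1/36
Total weight = 1/30 + 1/36 = 11/180
P(W=0 | obs) = 1/30 / 11/180 = 6/11
P(W=2 | obs) = 1/36 / 11/180 = 5/11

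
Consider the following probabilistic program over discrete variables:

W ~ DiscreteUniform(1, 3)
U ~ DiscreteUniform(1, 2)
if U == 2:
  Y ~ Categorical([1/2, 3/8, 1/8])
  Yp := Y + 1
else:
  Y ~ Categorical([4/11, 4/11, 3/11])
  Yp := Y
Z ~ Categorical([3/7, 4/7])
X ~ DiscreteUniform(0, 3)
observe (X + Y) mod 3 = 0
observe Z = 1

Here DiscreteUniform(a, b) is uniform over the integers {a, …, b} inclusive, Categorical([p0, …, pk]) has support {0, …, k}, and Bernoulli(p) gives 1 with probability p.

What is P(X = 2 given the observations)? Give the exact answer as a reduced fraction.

Enumerate traces; 24 have nonzero weight after conditioning:
  (W=1, U=1, Y=0, Z=1, X=0) weight 2/231
  (W=1, U=1, Y=0, Z=1, X=3) weight 2/231
  (W=1, U=1, Y=1, Z=1, X=2) weight 2/231
  (W=1, U=1, Y=2, Z=1, X=1) weight 1/154
  (W=1, U=2, Y=0, Z=1, X=0) weight 1/84
  (W=1, U=2, Y=0, Z=1, X=3) weight 1/84
  (W=1, U=2, Y=1, Z=1, X=2) weight 1/112
  (W=1, U=2, Y=2, Z=1, X=1) weight 1/336
  … 16 more
Group by X:
  weight(X=0) = 19/308
  weight(X=1) = 5/176
  weight(X=2) = 65/1232
  weight(X=3) = 19/308
Total weight = 19/308 + 5/176 + 65/1232 + 19/308 = 9/44
P(X=0 | obs) = 19/308 / 9/44 = 19/63
P(X=1 | obs) = 5/176 / 9/44 = 5/36
P(X=2 | obs) = 65/1232 / 9/44 = 65/252
P(X=3 | obs) = 19/308 / 9/44 = 19/63

P(X = 2 | obs) = 65/252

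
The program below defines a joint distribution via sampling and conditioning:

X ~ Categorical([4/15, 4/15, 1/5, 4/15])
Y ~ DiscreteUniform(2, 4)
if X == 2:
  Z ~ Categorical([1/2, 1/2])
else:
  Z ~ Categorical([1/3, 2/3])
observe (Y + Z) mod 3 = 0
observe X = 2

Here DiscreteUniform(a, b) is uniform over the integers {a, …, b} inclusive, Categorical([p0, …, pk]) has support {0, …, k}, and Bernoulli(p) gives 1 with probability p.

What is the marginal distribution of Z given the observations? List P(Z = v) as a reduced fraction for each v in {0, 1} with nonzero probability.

Enumerate traces; 2 have nonzero weight after conditioning:
  (X=2, Y=2, Z=1) weight 1/30
  (X=2, Y=3, Z=0) weight 1/30
Group by Z:
  weight(Z=0) = 1/30
  weight(Z=1) = 1/30
Total weight = 1/30 + 1/30 = 1/15
P(Z=0 | obs) = 1/30 / 1/15 = 1/2
P(Z=1 | obs) = 1/30 / 1/15 = 1/2

P(Z=0) = 1/2, P(Z=1) = 1/2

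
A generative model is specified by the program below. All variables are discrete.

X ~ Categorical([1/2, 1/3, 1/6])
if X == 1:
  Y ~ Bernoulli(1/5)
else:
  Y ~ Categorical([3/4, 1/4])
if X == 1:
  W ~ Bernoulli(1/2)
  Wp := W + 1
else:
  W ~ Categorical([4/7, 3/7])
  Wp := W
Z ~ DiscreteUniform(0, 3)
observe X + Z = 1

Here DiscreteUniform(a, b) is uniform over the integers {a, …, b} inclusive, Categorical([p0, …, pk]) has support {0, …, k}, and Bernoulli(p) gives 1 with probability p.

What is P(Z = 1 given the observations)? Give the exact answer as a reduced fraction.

P(Z = 1 | obs) = 3/5

Enumerate traces; 8 have nonzero weight after conditioning:
  (X=0, Y=0, W=0, Z=1) weight 3/56
  (X=0, Y=0, W=1, Z=1) weight 9/224
  (X=0, Y=1, W=0, Z=1) weight 1/56
  (X=0, Y=1, W=1, Z=1) weight 3/224
  (X=1, Y=0, W=0, Z=0) weight 1/30
  (X=1, Y=0, W=1, Z=0) weight 1/30
  (X=1, Y=1, W=0, Z=0) weight 1/120
  (X=1, Y=1, W=1, Z=0) weight 1/120
Group by Z:
  weight(Z=0) = 1/12
  weight(Z=1) = 1/8
Total weight = 1/12 + 1/8 = 5/24
P(Z=0 | obs) = 1/12 / 5/24 = 2/5
P(Z=1 | obs) = 1/8 / 5/24 = 3/5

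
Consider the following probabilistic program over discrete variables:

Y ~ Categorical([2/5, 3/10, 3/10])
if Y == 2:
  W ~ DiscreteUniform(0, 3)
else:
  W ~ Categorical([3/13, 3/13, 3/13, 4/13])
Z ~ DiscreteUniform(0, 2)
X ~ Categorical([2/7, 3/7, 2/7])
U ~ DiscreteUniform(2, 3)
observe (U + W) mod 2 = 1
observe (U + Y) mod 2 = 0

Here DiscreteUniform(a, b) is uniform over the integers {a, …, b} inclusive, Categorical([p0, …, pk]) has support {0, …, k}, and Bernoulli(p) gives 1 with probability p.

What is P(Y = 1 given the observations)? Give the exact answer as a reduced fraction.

P(Y = 1 | obs) = 36/131

Enumerate traces; 54 have nonzero weight after conditioning:
  (Y=0, W=1, Z=0, X=0, U=2) weight 2/455
  (Y=0, W=1, Z=0, X=1, U=2) weight 3/455
  (Y=0, W=1, Z=0, X=2, U=2) weight 2/455
  (Y=0, W=1, Z=1, X=0, U=2) weight 2/455
  (Y=0, W=1, Z=1, X=1, U=2) weight 3/455
  (Y=0, W=1, Z=1, X=2, U=2) weight 2/455
  (Y=0, W=1, Z=2, X=0, U=2) weight 2/455
  (Y=0, W=1, Z=2, X=1, U=2) weight 3/455
  (Y=1, W=0, Z=0, X=0, U=3) weight 3/910
  (Y=2, W=1, Z=0, X=0, U=2) weight 1/280
  … 44 more
Group by Y:
  weight(Y=0) = 7/65
  weight(Y=1) = 9/130
  weight(Y=2) = 3/40
Total weight = 7/65 + 9/130 + 3/40 = 131/520
P(Y=0 | obs) = 7/65 / 131/520 = 56/131
P(Y=1 | obs) = 9/130 / 131/520 = 36/131
P(Y=2 | obs) = 3/40 / 131/520 = 39/131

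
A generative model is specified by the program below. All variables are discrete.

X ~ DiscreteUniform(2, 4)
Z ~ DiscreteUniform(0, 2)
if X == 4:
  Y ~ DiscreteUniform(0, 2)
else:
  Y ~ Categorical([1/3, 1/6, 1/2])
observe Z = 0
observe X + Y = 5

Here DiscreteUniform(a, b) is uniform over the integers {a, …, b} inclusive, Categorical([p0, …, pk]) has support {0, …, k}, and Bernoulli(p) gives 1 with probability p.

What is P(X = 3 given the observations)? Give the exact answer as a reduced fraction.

P(X = 3 | obs) = 3/5

Enumerate traces; 2 have nonzero weight after conditioning:
  (X=3, Z=0, Y=2) weight 1/18
  (X=4, Z=0, Y=1) weight 1/27
Group by X:
  weight(X=3) = 1/18
  weight(X=4) = 1/27
Total weight = 1/18 + 1/27 = 5/54
P(X=3 | obs) = 1/18 / 5/54 = 3/5
P(X=4 | obs) = 1/27 / 5/54 = 2/5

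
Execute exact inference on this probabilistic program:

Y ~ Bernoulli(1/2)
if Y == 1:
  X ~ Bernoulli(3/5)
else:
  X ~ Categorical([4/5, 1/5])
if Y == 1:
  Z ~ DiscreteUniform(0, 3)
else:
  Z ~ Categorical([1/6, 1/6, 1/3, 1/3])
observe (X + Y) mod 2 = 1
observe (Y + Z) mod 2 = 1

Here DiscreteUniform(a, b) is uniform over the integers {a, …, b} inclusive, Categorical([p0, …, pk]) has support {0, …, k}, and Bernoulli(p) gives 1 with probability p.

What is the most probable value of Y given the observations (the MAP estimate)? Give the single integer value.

argmax_v P(Y = v | obs) = 1

Enumerate traces; 4 have nonzero weight after conditioning:
  (Y=0, X=1, Z=1) weight 1/60
  (Y=0, X=1, Z=3) weight 1/30
  (Y=1, X=0, Z=0) weight 1/20
  (Y=1, X=0, Z=2) weight 1/20
Group by Y:
  weight(Y=0) = 1/20
  weight(Y=1) = 1/10
Total weight = 1/20 + 1/10 = 3/20
P(Y=0 | obs) = 1/20 / 3/20 = 1/3
P(Y=1 | obs) = 1/10 / 3/20 = 2/3
argmax = 1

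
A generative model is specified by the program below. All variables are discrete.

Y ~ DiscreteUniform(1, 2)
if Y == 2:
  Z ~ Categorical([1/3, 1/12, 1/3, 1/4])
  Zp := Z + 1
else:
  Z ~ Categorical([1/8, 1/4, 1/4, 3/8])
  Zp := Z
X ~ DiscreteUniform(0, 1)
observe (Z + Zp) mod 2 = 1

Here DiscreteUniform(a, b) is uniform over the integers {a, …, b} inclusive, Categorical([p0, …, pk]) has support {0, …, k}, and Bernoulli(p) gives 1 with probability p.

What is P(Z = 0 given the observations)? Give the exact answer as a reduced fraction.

Enumerate traces; 8 have nonzero weight after conditioning:
  (Y=2, Z=0, X=0) weight 1/12
  (Y=2, Z=0, X=1) weight 1/12
  (Y=2, Z=1, X=0) weight 1/48
  (Y=2, Z=1, X=1) weight 1/48
  (Y=2, Z=2, X=0) weight 1/12
  (Y=2, Z=2, X=1) weight 1/12
  (Y=2, Z=3, X=0) weight 1/16
  (Y=2, Z=3, X=1) weight 1/16
Group by Z:
  weight(Z=0) = 1/6
  weight(Z=1) = 1/24
  weight(Z=2) = 1/6
  weight(Z=3) = 1/8
Total weight = 1/6 + 1/24 + 1/6 + 1/8 = 1/2
P(Z=0 | obs) = 1/6 / 1/2 = 1/3
P(Z=1 | obs) = 1/24 / 1/2 = 1/12
P(Z=2 | obs) = 1/6 / 1/2 = 1/3
P(Z=3 | obs) = 1/8 / 1/2 = 1/4

P(Z = 0 | obs) = 1/3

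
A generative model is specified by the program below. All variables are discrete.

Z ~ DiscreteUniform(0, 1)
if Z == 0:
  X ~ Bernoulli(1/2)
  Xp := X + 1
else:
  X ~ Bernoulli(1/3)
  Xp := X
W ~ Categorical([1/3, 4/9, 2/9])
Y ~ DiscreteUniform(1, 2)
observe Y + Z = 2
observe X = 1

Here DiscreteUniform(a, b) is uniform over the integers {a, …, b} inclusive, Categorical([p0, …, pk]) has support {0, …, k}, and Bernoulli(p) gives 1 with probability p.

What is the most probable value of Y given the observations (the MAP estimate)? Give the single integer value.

argmax_v P(Y = v | obs) = 2

Enumerate traces; 6 have nonzero weight after conditioning:
  (Z=0, X=1, W=0, Y=2) weight 1/24
  (Z=0, X=1, W=1, Y=2) weight 1/18
  (Z=0, X=1, W=2, Y=2) weight 1/36
  (Z=1, X=1, W=0, Y=1) weight 1/36
  (Z=1, X=1, W=1, Y=1) weight 1/27
  (Z=1, X=1, W=2, Y=1) weight 1/54
Group by Y:
  weight(Y=1) = 1/12
  weight(Y=2) = 1/8
Total weight = 1/12 + 1/8 = 5/24
P(Y=1 | obs) = 1/12 / 5/24 = 2/5
P(Y=2 | obs) = 1/8 / 5/24 = 3/5
argmax = 2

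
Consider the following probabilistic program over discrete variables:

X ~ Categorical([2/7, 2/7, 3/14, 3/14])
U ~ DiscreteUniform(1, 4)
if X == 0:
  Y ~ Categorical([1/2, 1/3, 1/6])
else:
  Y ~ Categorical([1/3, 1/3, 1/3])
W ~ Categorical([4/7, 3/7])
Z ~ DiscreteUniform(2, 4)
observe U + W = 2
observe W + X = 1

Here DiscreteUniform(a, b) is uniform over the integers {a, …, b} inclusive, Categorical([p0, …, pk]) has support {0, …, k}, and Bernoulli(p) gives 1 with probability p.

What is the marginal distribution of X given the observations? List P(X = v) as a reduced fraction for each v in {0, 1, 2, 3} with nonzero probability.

P(X=0) = 3/7, P(X=1) = 4/7

Enumerate traces; 18 have nonzero weight after conditioning:
  (X=0, U=1, Y=0, W=1, Z=2) weight 1/196
  (X=0, U=1, Y=0, W=1, Z=3) weight 1/196
  (X=0, U=1, Y=0, W=1, Z=4) weight 1/196
  (X=0, U=1, Y=1, W=1, Z=2) weight 1/294
  (X=0, U=1, Y=1, W=1, Z=3) weight 1/294
  (X=0, U=1, Y=1, W=1, Z=4) weight 1/294
  (X=0, U=1, Y=2, W=1, Z=2) weight 1/588
  (X=0, U=1, Y=2, W=1, Z=3) weight 1/588
  (X=1, U=2, Y=0, W=0, Z=2) weight 2/441
  … 9 more
Group by X:
  weight(X=0) = 3/98
  weight(X=1) = 2/49
Total weight = 3/98 + 2/49 = 1/14
P(X=0 | obs) = 3/98 / 1/14 = 3/7
P(X=1 | obs) = 2/49 / 1/14 = 4/7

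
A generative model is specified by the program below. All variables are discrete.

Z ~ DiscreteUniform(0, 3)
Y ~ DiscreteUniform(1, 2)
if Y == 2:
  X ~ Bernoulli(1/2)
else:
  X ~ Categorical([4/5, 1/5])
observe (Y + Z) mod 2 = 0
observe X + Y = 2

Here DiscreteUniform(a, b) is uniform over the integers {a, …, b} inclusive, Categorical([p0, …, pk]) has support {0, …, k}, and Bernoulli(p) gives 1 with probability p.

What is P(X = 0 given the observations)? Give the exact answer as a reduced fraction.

Enumerate traces; 4 have nonzero weight after conditioning:
  (Z=0, Y=2, X=0) weight 1/16
  (Z=1, Y=1, X=1) weight 1/40
  (Z=2, Y=2, X=0) weight 1/16
  (Z=3, Y=1, X=1) weight 1/40
Group by X:
  weight(X=0) = 1/8
  weight(X=1) = 1/20
Total weight = 1/8 + 1/20 = 7/40
P(X=0 | obs) = 1/8 / 7/40 = 5/7
P(X=1 | obs) = 1/20 / 7/40 = 2/7

P(X = 0 | obs) = 5/7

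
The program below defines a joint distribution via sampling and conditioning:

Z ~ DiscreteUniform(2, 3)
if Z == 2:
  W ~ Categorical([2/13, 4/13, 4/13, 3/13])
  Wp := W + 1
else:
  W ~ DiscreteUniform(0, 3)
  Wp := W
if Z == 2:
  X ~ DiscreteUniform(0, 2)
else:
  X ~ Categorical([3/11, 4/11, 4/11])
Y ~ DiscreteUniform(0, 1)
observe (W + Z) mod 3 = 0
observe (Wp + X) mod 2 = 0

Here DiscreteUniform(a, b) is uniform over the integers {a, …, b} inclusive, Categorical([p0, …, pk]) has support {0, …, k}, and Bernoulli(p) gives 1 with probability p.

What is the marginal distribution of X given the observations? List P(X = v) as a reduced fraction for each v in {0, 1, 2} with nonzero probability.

Enumerate traces; 10 have nonzero weight after conditioning:
  (Z=2, W=1, X=0, Y=0) weight 1/39
  (Z=2, W=1, X=0, Y=1) weight 1/39
  (Z=2, W=1, X=2, Y=0) weight 1/39
  (Z=2, W=1, X=2, Y=1) weight 1/39
  (Z=3, W=0, X=0, Y=0) weight 3/176
  (Z=3, W=0, X=0, Y=1) weight 3/176
  (Z=3, W=0, X=2, Y=0) weight 1/44
  (Z=3, W=0, X=2, Y=1) weight 1/44
  (Z=3, W=3, X=1, Y=0) weight 1/44
  … 1 more
Group by X:
  weight(X=0) = 293/3432
  weight(X=1) = 1/22
  weight(X=2) = 83/858
Total weight = 293/3432 + 1/22 + 83/858 = 71/312
P(X=0 | obs) = 293/3432 / 71/312 = 293/781
P(X=1 | obs) = 1/22 / 71/312 = 156/781
P(X=2 | obs) = 83/858 / 71/312 = 332/781

P(X=0) = 293/781, P(X=1) = 156/781, P(X=2) = 332/781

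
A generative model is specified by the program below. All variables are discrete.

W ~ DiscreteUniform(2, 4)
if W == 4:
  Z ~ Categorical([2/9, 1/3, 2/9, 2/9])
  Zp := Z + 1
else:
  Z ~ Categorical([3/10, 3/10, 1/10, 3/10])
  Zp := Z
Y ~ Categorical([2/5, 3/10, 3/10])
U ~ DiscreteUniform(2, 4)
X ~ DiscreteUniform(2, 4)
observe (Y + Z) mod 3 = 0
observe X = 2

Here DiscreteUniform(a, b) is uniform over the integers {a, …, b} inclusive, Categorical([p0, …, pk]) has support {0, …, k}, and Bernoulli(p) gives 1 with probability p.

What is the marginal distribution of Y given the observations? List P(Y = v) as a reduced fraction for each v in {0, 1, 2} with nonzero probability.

P(Y=0) = 296/479, P(Y=1) = 57/479, P(Y=2) = 126/479

Enumerate traces; 36 have nonzero weight after conditioning:
  (W=2, Z=0, Y=0, U=2, X=2) weight 1/225
  (W=2, Z=0, Y=0, U=3, X=2) weight 1/225
  (W=2, Z=0, Y=0, U=4, X=2) weight 1/225
  (W=2, Z=1, Y=2, U=2, X=2) weight 1/300
  (W=2, Z=1, Y=2, U=3, X=2) weight 1/300
  (W=2, Z=1, Y=2, U=4, X=2) weight 1/300
  (W=2, Z=2, Y=1, U=2, X=2) weight 1/900
  (W=2, Z=2, Y=1, U=3, X=2) weight 1/900
  … 28 more
Group by Y:
  weight(Y=0) = 148/2025
  weight(Y=1) = 19/1350
  weight(Y=2) = 7/225
Total weight = 148/2025 + 19/1350 + 7/225 = 479/4050
P(Y=0 | obs) = 148/2025 / 479/4050 = 296/479
P(Y=1 | obs) = 19/1350 / 479/4050 = 57/479
P(Y=2 | obs) = 7/225 / 479/4050 = 126/479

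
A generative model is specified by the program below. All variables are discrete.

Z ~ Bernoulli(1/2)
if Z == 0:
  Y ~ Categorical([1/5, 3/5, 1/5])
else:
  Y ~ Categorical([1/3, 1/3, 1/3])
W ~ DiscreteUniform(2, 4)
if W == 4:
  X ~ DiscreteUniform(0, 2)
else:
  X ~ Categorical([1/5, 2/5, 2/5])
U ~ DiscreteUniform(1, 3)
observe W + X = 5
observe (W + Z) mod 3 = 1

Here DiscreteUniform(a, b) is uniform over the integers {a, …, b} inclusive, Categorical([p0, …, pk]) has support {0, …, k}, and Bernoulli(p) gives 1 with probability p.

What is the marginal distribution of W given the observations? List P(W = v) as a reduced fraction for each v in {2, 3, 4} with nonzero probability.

P(W=3) = 6/11, P(W=4) = 5/11

Enumerate traces; 18 have nonzero weight after conditioning:
  (Z=0, Y=0, W=4, X=1, U=1) weight 1/270
  (Z=0, Y=0, W=4, X=1, U=2) weight 1/270
  (Z=0, Y=0, W=4, X=1, U=3) weight 1/270
  (Z=0, Y=1, W=4, X=1, U=1) weight 1/90
  (Z=0, Y=1, W=4, X=1, U=2) weight 1/90
  (Z=0, Y=1, W=4, X=1, U=3) weight 1/90
  (Z=0, Y=2, W=4, X=1, U=1) weight 1/270
  (Z=0, Y=2, W=4, X=1, U=2) weight 1/270
  (Z=1, Y=0, W=3, X=2, U=1) weight 1/135
  … 9 more
Group by W:
  weight(W=3) = 1/15
  weight(W=4) = 1/18
Total weight = 1/15 + 1/18 = 11/90
P(W=3 | obs) = 1/15 / 11/90 = 6/11
P(W=4 | obs) = 1/18 / 11/90 = 5/11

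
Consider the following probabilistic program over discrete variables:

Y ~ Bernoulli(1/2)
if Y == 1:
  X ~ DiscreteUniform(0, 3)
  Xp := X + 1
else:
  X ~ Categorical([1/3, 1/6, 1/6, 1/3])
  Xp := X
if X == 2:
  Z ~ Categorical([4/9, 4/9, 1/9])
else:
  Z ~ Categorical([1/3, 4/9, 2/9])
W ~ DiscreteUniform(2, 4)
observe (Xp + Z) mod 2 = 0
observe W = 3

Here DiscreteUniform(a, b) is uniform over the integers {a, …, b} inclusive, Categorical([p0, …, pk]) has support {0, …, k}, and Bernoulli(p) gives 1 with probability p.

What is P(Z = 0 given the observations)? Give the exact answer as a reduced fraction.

P(Z = 0 | obs) = 19/54

Enumerate traces; 12 have nonzero weight after conditioning:
  (Y=0, X=0, Z=0, W=3) weight 1/54
  (Y=0, X=0, Z=2, W=3) weight 1/81
  (Y=0, X=1, Z=1, W=3) weight 1/81
  (Y=0, X=2, Z=0, W=3) weight 1/81
  (Y=0, X=2, Z=2, W=3) weight 1/324
  (Y=0, X=3, Z=1, W=3) weight 2/81
  (Y=1, X=0, Z=1, W=3) weight 1/54
  (Y=1, X=1, Z=0, W=3) weight 1/72
  … 4 more
Group by Z:
  weight(Z=0) = 19/324
  weight(Z=1) = 2/27
  weight(Z=2) = 11/324
Total weight = 19/324 + 2/27 + 11/324 = 1/6
P(Z=0 | obs) = 19/324 / 1/6 = 19/54
P(Z=1 | obs) = 2/27 / 1/6 = 4/9
P(Z=2 | obs) = 11/324 / 1/6 = 11/54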